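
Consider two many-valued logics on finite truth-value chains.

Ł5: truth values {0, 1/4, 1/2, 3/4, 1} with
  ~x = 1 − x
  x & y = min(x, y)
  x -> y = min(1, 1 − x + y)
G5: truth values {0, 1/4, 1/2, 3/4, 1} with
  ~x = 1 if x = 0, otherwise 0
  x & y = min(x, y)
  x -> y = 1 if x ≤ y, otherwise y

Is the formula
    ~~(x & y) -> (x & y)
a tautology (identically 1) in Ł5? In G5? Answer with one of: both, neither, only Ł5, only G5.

In Ł5: every assignment gives 1 — tautology.
In G5: at x = 1/4, y = 1/4 the value is 1/4 — not a tautology.

only Ł5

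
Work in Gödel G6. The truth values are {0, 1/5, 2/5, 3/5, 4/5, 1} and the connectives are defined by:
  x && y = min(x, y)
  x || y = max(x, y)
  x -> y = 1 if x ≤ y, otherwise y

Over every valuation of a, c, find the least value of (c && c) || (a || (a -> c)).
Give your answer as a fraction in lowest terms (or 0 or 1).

Take a = 1/5, c = 0:
c && c = 0 && 0 = 0
a -> c = 1/5 -> 0 = 0
a || (a -> c) = 1/5 || 0 = 1/5
(c && c) || (a || (a -> c)) = 0 || 1/5 = 1/5
No assignment yields a value below 1/5, so this is the minimum.

1/5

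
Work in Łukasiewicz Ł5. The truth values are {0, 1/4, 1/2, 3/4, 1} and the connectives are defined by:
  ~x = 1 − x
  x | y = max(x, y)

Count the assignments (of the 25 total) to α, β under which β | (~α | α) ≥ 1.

value 1: 13 assignments (counts)
value 3/4: 9 assignments
value 1/2: 3 assignments
So 13 of the 25 assignments meet the threshold.

13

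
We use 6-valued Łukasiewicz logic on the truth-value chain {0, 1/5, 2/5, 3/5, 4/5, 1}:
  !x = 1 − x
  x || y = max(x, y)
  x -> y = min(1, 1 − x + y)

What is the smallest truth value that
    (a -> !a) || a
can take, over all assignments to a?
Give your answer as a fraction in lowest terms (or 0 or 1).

4/5

Take a = 3/5:
!a = !3/5 = 2/5
a -> !a = 3/5 -> 2/5 = 4/5
(a -> !a) || a = 4/5 || 3/5 = 4/5
No assignment yields a value below 4/5, so this is the minimum.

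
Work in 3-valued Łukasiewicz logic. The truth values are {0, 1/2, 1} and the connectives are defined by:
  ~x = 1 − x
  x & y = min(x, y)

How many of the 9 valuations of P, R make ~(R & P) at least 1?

5

P = 0, R = 0 ↦ 1  ≥
P = 0, R = 1/2 ↦ 1  ≥
P = 0, R = 1 ↦ 1  ≥
P = 1/2, R = 0 ↦ 1  ≥
P = 1/2, R = 1/2 ↦ 1/2  <
P = 1/2, R = 1 ↦ 1/2  <
P = 1, R = 0 ↦ 1  ≥
P = 1, R = 1/2 ↦ 1/2  <
P = 1, R = 1 ↦ 0  <
So 5 of the 9 assignments meet the threshold.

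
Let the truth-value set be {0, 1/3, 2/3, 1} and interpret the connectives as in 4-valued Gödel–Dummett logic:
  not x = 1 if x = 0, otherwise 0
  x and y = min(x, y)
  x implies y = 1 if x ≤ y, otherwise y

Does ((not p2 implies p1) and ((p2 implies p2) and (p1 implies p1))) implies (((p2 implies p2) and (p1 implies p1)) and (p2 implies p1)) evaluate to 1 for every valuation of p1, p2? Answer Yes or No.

No

Counterexample: take p1 = 0, p2 = 1/3.
not p2 = not 1/3 = 0
not p2 implies p1 = 0 implies 0 = 1
p2 implies p2 = 1/3 implies 1/3 = 1
p1 implies p1 = 0 implies 0 = 1
(p2 implies p2) and (p1 implies p1) = 1 and 1 = 1
(not p2 implies p1) and ((p2 implies p2) and (p1 implies p1)) = 1 and 1 = 1
p2 implies p2 = 1/3 implies 1/3 = 1
p1 implies p1 = 0 implies 0 = 1
(p2 implies p2) and (p1 implies p1) = 1 and 1 = 1
p2 implies p1 = 1/3 implies 0 = 0
((p2 implies p2) and (p1 implies p1)) and (p2 implies p1) = 1 and 0 = 0
((not p2 implies p1) and ((p2 implies p2) and (p1 implies p1))) implies (((p2 implies p2) and (p1 implies p1)) and (p2 implies p1)) = 1 implies 0 = 0
This gives 0 ≠ 1.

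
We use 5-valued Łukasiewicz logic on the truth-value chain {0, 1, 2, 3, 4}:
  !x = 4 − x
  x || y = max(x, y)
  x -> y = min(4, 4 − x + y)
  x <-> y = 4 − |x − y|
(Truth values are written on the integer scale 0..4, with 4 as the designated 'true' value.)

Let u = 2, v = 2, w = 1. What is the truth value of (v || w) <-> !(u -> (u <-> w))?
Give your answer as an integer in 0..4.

2

v || w = 2 || 1 = 2
u <-> w = 2 <-> 1 = 3
u -> (u <-> w) = 2 -> 3 = 4
!(u -> (u <-> w)) = !4 = 0
(v || w) <-> !(u -> (u <-> w)) = 2 <-> 0 = 2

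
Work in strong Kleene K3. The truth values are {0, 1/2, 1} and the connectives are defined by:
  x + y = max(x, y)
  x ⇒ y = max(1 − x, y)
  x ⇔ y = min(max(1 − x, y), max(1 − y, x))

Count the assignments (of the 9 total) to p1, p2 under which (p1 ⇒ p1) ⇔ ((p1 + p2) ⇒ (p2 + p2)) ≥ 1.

3

p1 = 0, p2 = 0 ↦ 1  ≥
p1 = 0, p2 = 1/2 ↦ 1/2  <
p1 = 0, p2 = 1 ↦ 1  ≥
p1 = 1/2, p2 = 0 ↦ 1/2  <
p1 = 1/2, p2 = 1/2 ↦ 1/2  <
p1 = 1/2, p2 = 1 ↦ 1/2  <
p1 = 1, p2 = 0 ↦ 0  <
p1 = 1, p2 = 1/2 ↦ 1/2  <
p1 = 1, p2 = 1 ↦ 1  ≥
So 3 of the 9 assignments meet the threshold.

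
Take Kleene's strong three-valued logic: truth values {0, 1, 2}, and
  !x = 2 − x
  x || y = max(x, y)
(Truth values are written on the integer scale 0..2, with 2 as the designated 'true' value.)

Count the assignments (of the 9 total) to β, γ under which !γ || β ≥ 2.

β = 0, γ = 0 ↦ 2  ≥
β = 0, γ = 1 ↦ 1  <
β = 0, γ = 2 ↦ 0  <
β = 1, γ = 0 ↦ 2  ≥
β = 1, γ = 1 ↦ 1  <
β = 1, γ = 2 ↦ 1  <
β = 2, γ = 0 ↦ 2  ≥
β = 2, γ = 1 ↦ 2  ≥
β = 2, γ = 2 ↦ 2  ≥
So 5 of the 9 assignments meet the threshold.

5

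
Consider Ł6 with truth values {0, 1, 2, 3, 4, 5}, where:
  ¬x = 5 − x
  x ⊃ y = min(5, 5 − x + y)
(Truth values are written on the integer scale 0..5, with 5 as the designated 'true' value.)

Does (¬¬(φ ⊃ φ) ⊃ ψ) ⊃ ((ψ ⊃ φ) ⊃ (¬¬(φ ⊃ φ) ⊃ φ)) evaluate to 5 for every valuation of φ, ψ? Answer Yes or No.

At φ = 3, ψ = 2, for instance:
φ ⊃ φ = 3 ⊃ 3 = 5
¬(φ ⊃ φ) = ¬5 = 0
¬¬(φ ⊃ φ) = ¬0 = 5
¬¬(φ ⊃ φ) ⊃ ψ = 5 ⊃ 2 = 2
ψ ⊃ φ = 2 ⊃ 3 = 5
¬¬(φ ⊃ φ) ⊃ φ = 5 ⊃ 3 = 3
(ψ ⊃ φ) ⊃ (¬¬(φ ⊃ φ) ⊃ φ) = 5 ⊃ 3 = 3
(¬¬(φ ⊃ φ) ⊃ ψ) ⊃ ((ψ ⊃ φ) ⊃ (¬¬(φ ⊃ φ) ⊃ φ)) = 2 ⊃ 3 = 5
and checking the remaining 35 assignments likewise gives ≥ 5 in every case.

Yes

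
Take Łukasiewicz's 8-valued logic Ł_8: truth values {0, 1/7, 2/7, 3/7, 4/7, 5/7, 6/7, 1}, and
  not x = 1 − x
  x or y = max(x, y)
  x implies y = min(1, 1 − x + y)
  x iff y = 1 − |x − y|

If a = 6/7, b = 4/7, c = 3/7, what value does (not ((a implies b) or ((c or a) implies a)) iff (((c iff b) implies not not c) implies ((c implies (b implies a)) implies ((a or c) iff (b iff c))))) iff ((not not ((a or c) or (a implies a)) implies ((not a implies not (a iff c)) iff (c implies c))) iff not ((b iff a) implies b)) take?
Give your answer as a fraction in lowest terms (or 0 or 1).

a implies b = 6/7 implies 4/7 = 5/7
c or a = 3/7 or 6/7 = 6/7
(c or a) implies a = 6/7 implies 6/7 = 1
(a implies b) or ((c or a) implies a) = 5/7 or 1 = 1
not ((a implies b) or ((c or a) implies a)) = not 1 = 0
c iff b = 3/7 iff 4/7 = 6/7
not c = not 3/7 = 4/7
not not c = not 4/7 = 3/7
(c iff b) implies not not c = 6/7 implies 3/7 = 4/7
b implies a = 4/7 implies 6/7 = 1
c implies (b implies a) = 3/7 implies 1 = 1
a or c = 6/7 or 3/7 = 6/7
b iff c = 4/7 iff 3/7 = 6/7
(a or c) iff (b iff c) = 6/7 iff 6/7 = 1
(c implies (b implies a)) implies ((a or c) iff (b iff c)) = 1 implies 1 = 1
((c iff b) implies not not c) implies ((c implies (b implies a)) implies ((a or c) iff (b iff c))) = 4/7 implies 1 = 1
not ((a implies b) or ((c or a) implies a)) iff (((c iff b) implies not not c) implies ((c implies (b implies a)) implies ((a or c) iff (b iff c)))) = 0 iff 1 = 0
a or c = 6/7 or 3/7 = 6/7
a implies a = 6/7 implies 6/7 = 1
(a or c) or (a implies a) = 6/7 or 1 = 1
not ((a or c) or (a implies a)) = not 1 = 0
not not ((a or c) or (a implies a)) = not 0 = 1
not a = not 6/7 = 1/7
a iff c = 6/7 iff 3/7 = 4/7
not (a iff c) = not 4/7 = 3/7
not a implies not (a iff c) = 1/7 implies 3/7 = 1
c implies c = 3/7 implies 3/7 = 1
(not a implies not (a iff c)) iff (c implies c) = 1 iff 1 = 1
not not ((a or c) or (a implies a)) implies ((not a implies not (a iff c)) iff (c implies c)) = 1 implies 1 = 1
b iff a = 4/7 iff 6/7 = 5/7
(b iff a) implies b = 5/7 implies 4/7 = 6/7
not ((b iff a) implies b) = not 6/7 = 1/7
(not not ((a or c) or (a implies a)) implies ((not a implies not (a iff c)) iff (c implies c))) iff not ((b iff a) implies b) = 1 iff 1/7 = 1/7
(not ((a implies b) or ((c or a) implies a)) iff (((c iff b) implies not not c) implies ((c implies (b implies a)) implies ((a or c) iff (b iff c))))) iff ((not not ((a or c) or (a implies a)) implies ((not a implies not (a iff c)) iff (c implies c))) iff not ((b iff a) implies b)) = 0 iff 1/7 = 6/7

6/7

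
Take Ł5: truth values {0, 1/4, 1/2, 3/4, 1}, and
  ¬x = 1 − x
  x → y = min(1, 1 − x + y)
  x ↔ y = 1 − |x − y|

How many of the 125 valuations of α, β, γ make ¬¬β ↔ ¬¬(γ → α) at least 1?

25

value 1: 25 assignments (counts)
value 3/4: 34 assignments
value 1/2: 28 assignments
value 1/4: 22 assignments
value 0: 16 assignments
So 25 of the 125 assignments meet the threshold.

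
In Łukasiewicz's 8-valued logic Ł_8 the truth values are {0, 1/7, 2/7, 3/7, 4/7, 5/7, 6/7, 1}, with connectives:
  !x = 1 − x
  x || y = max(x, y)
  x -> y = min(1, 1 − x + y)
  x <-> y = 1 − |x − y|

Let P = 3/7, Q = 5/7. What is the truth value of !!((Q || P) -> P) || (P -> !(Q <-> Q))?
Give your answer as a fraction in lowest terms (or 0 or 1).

5/7

Q || P = 5/7 || 3/7 = 5/7
(Q || P) -> P = 5/7 -> 3/7 = 5/7
!((Q || P) -> P) = !5/7 = 2/7
!!((Q || P) -> P) = !2/7 = 5/7
Q <-> Q = 5/7 <-> 5/7 = 1
!(Q <-> Q) = !1 = 0
P -> !(Q <-> Q) = 3/7 -> 0 = 4/7
!!((Q || P) -> P) || (P -> !(Q <-> Q)) = 5/7 || 4/7 = 5/7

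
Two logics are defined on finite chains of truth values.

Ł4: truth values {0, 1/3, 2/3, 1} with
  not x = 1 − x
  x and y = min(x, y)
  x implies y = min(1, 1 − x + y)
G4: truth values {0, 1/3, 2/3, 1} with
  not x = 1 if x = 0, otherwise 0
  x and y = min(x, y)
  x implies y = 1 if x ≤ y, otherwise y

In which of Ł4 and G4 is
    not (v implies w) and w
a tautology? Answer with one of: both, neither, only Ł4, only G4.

In Ł4: at v = 0, w = 0 the value is 0 — not a tautology.
In G4: at v = 0, w = 0 the value is 0 — not a tautology.

neither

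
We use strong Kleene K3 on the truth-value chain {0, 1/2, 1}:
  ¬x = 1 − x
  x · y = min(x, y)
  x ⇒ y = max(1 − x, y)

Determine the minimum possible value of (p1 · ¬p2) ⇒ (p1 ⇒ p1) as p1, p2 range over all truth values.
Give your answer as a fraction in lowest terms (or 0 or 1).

Take p1 = 1/2, p2 = 0:
¬p2 = ¬0 = 1
p1 · ¬p2 = 1/2 · 1 = 1/2
p1 ⇒ p1 = 1/2 ⇒ 1/2 = 1/2
(p1 · ¬p2) ⇒ (p1 ⇒ p1) = 1/2 ⇒ 1/2 = 1/2
No assignment yields a value below 1/2, so this is the minimum.

1/2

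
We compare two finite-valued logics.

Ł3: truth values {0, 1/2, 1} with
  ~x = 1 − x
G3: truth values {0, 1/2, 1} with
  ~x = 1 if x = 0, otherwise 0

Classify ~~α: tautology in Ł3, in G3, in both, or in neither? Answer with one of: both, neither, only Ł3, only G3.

neither

In Ł3: at α = 0 the value is 0 — not a tautology.
In G3: at α = 0 the value is 0 — not a tautology.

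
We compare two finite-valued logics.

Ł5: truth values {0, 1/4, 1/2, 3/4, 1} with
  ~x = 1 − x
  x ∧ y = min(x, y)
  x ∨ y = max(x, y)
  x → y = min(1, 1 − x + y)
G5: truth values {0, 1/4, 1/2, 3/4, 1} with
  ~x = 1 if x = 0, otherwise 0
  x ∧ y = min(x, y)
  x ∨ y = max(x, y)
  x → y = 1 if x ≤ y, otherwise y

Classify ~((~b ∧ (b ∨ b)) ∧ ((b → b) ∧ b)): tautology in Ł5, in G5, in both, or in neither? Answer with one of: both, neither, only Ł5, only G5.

only G5

In Ł5: at b = 1/4 the value is 3/4 — not a tautology.
In G5: every assignment gives 1 — tautology.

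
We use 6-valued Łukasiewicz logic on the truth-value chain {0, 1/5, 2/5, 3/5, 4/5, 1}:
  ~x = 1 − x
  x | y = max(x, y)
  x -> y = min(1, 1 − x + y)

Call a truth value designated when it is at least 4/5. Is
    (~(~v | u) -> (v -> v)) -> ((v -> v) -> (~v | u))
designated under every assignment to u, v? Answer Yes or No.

No

Counterexample: take u = 0, v = 2/5.
~v = ~2/5 = 3/5
~v | u = 3/5 | 0 = 3/5
~(~v | u) = ~3/5 = 2/5
v -> v = 2/5 -> 2/5 = 1
~(~v | u) -> (v -> v) = 2/5 -> 1 = 1
v -> v = 2/5 -> 2/5 = 1
~v = ~2/5 = 3/5
~v | u = 3/5 | 0 = 3/5
(v -> v) -> (~v | u) = 1 -> 3/5 = 3/5
(~(~v | u) -> (v -> v)) -> ((v -> v) -> (~v | u)) = 1 -> 3/5 = 3/5
This gives 3/5, which is below 4/5.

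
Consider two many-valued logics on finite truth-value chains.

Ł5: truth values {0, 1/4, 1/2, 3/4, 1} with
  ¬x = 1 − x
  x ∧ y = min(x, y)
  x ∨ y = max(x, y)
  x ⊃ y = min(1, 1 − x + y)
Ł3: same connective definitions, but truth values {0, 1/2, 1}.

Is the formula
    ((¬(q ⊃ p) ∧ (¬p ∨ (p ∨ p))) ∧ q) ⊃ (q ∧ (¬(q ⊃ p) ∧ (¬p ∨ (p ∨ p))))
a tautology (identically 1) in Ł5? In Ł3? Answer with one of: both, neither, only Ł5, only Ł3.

In Ł5: every assignment gives 1 — tautology.
In Ł3: every assignment gives 1 — tautology.

both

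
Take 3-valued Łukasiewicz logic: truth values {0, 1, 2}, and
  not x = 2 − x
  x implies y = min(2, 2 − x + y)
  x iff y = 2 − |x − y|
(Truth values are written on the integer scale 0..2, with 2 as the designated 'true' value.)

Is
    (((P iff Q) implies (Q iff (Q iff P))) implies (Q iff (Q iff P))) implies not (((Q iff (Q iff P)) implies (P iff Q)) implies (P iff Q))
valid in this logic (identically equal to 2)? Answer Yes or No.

No

Counterexample: take P = 0, Q = 0.
P iff Q = 0 iff 0 = 2
Q iff P = 0 iff 0 = 2
Q iff (Q iff P) = 0 iff 2 = 0
(P iff Q) implies (Q iff (Q iff P)) = 2 implies 0 = 0
((P iff Q) implies (Q iff (Q iff P))) implies (Q iff (Q iff P)) = 0 implies 0 = 2
(Q iff (Q iff P)) implies (P iff Q) = 0 implies 2 = 2
((Q iff (Q iff P)) implies (P iff Q)) implies (P iff Q) = 2 implies 2 = 2
not (((Q iff (Q iff P)) implies (P iff Q)) implies (P iff Q)) = not 2 = 0
(((P iff Q) implies (Q iff (Q iff P))) implies (Q iff (Q iff P))) implies not (((Q iff (Q iff P)) implies (P iff Q)) implies (P iff Q)) = 2 implies 0 = 0
This gives 0 ≠ 2.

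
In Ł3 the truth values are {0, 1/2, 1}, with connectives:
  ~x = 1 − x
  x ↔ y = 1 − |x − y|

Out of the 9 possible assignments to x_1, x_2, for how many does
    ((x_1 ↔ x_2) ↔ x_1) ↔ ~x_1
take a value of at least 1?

3

x_1 = 0, x_2 = 0 ↦ 0  <
x_1 = 0, x_2 = 1/2 ↦ 1/2  <
x_1 = 0, x_2 = 1 ↦ 1  ≥
x_1 = 1/2, x_2 = 0 ↦ 1/2  <
x_1 = 1/2, x_2 = 1/2 ↦ 1  ≥
x_1 = 1/2, x_2 = 1 ↦ 1/2  <
x_1 = 1, x_2 = 0 ↦ 1  ≥
x_1 = 1, x_2 = 1/2 ↦ 1/2  <
x_1 = 1, x_2 = 1 ↦ 0  <
So 3 of the 9 assignments meet the threshold.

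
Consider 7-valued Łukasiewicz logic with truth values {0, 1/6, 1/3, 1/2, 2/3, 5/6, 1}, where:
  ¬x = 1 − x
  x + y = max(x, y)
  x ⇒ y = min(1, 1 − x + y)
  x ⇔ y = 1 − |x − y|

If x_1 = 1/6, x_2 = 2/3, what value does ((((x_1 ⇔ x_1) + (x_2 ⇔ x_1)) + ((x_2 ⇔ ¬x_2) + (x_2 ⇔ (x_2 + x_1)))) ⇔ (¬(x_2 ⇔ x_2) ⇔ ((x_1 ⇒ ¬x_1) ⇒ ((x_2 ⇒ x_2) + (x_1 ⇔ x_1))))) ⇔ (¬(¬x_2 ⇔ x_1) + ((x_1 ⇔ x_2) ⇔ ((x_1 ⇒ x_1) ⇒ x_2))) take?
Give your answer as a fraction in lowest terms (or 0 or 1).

1/6

x_1 ⇔ x_1 = 1/6 ⇔ 1/6 = 1
x_2 ⇔ x_1 = 2/3 ⇔ 1/6 = 1/2
(x_1 ⇔ x_1) + (x_2 ⇔ x_1) = 1 + 1/2 = 1
¬x_2 = ¬2/3 = 1/3
x_2 ⇔ ¬x_2 = 2/3 ⇔ 1/3 = 2/3
x_2 + x_1 = 2/3 + 1/6 = 2/3
x_2 ⇔ (x_2 + x_1) = 2/3 ⇔ 2/3 = 1
(x_2 ⇔ ¬x_2) + (x_2 ⇔ (x_2 + x_1)) = 2/3 + 1 = 1
((x_1 ⇔ x_1) + (x_2 ⇔ x_1)) + ((x_2 ⇔ ¬x_2) + (x_2 ⇔ (x_2 + x_1))) = 1 + 1 = 1
x_2 ⇔ x_2 = 2/3 ⇔ 2/3 = 1
¬(x_2 ⇔ x_2) = ¬1 = 0
¬x_1 = ¬1/6 = 5/6
x_1 ⇒ ¬x_1 = 1/6 ⇒ 5/6 = 1
x_2 ⇒ x_2 = 2/3 ⇒ 2/3 = 1
x_1 ⇔ x_1 = 1/6 ⇔ 1/6 = 1
(x_2 ⇒ x_2) + (x_1 ⇔ x_1) = 1 + 1 = 1
(x_1 ⇒ ¬x_1) ⇒ ((x_2 ⇒ x_2) + (x_1 ⇔ x_1)) = 1 ⇒ 1 = 1
¬(x_2 ⇔ x_2) ⇔ ((x_1 ⇒ ¬x_1) ⇒ ((x_2 ⇒ x_2) + (x_1 ⇔ x_1))) = 0 ⇔ 1 = 0
(((x_1 ⇔ x_1) + (x_2 ⇔ x_1)) + ((x_2 ⇔ ¬x_2) + (x_2 ⇔ (x_2 + x_1)))) ⇔ (¬(x_2 ⇔ x_2) ⇔ ((x_1 ⇒ ¬x_1) ⇒ ((x_2 ⇒ x_2) + (x_1 ⇔ x_1)))) = 1 ⇔ 0 = 0
¬x_2 = ¬2/3 = 1/3
¬x_2 ⇔ x_1 = 1/3 ⇔ 1/6 = 5/6
¬(¬x_2 ⇔ x_1) = ¬5/6 = 1/6
x_1 ⇔ x_2 = 1/6 ⇔ 2/3 = 1/2
x_1 ⇒ x_1 = 1/6 ⇒ 1/6 = 1
(x_1 ⇒ x_1) ⇒ x_2 = 1 ⇒ 2/3 = 2/3
(x_1 ⇔ x_2) ⇔ ((x_1 ⇒ x_1) ⇒ x_2) = 1/2 ⇔ 2/3 = 5/6
¬(¬x_2 ⇔ x_1) + ((x_1 ⇔ x_2) ⇔ ((x_1 ⇒ x_1) ⇒ x_2)) = 1/6 + 5/6 = 5/6
((((x_1 ⇔ x_1) + (x_2 ⇔ x_1)) + ((x_2 ⇔ ¬x_2) + (x_2 ⇔ (x_2 + x_1)))) ⇔ (¬(x_2 ⇔ x_2) ⇔ ((x_1 ⇒ ¬x_1) ⇒ ((x_2 ⇒ x_2) + (x_1 ⇔ x_1))))) ⇔ (¬(¬x_2 ⇔ x_1) + ((x_1 ⇔ x_2) ⇔ ((x_1 ⇒ x_1) ⇒ x_2))) = 0 ⇔ 5/6 = 1/6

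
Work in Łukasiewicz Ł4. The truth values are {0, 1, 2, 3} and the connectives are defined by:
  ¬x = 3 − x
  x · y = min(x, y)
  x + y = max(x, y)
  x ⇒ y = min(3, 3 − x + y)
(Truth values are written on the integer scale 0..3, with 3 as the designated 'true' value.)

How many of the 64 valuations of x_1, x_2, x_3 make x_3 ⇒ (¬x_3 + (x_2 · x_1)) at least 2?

value 3: 37 assignments (counts)
value 2: 15 assignments (counts)
value 1: 5 assignments
value 0: 7 assignments
So 52 of the 64 assignments meet the threshold.

52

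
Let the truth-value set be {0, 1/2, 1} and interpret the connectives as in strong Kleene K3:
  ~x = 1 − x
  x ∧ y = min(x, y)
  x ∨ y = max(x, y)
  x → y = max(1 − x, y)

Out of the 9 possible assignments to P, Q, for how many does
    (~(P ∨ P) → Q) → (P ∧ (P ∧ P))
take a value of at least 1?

P = 0, Q = 0 ↦ 1  ≥
P = 0, Q = 1/2 ↦ 1/2  <
P = 0, Q = 1 ↦ 0  <
P = 1/2, Q = 0 ↦ 1/2  <
P = 1/2, Q = 1/2 ↦ 1/2  <
P = 1/2, Q = 1 ↦ 1/2  <
P = 1, Q = 0 ↦ 1  ≥
P = 1, Q = 1/2 ↦ 1  ≥
P = 1, Q = 1 ↦ 1  ≥
So 4 of the 9 assignments meet the threshold.

4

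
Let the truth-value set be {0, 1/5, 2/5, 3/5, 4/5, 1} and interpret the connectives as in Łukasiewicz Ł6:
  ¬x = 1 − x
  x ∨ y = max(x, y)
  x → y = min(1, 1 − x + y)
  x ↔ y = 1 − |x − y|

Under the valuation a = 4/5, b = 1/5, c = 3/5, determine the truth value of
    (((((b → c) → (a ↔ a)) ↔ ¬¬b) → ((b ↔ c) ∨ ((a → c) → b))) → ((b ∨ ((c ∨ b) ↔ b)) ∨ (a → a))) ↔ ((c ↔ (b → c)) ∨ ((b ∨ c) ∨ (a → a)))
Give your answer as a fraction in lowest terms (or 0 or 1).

b → c = 1/5 → 3/5 = 1
a ↔ a = 4/5 ↔ 4/5 = 1
(b → c) → (a ↔ a) = 1 → 1 = 1
¬b = ¬1/5 = 4/5
¬¬b = ¬4/5 = 1/5
((b → c) → (a ↔ a)) ↔ ¬¬b = 1 ↔ 1/5 = 1/5
b ↔ c = 1/5 ↔ 3/5 = 3/5
a → c = 4/5 → 3/5 = 4/5
(a → c) → b = 4/5 → 1/5 = 2/5
(b ↔ c) ∨ ((a → c) → b) = 3/5 ∨ 2/5 = 3/5
(((b → c) → (a ↔ a)) ↔ ¬¬b) → ((b ↔ c) ∨ ((a → c) → b)) = 1/5 → 3/5 = 1
c ∨ b = 3/5 ∨ 1/5 = 3/5
(c ∨ b) ↔ b = 3/5 ↔ 1/5 = 3/5
b ∨ ((c ∨ b) ↔ b) = 1/5 ∨ 3/5 = 3/5
a → a = 4/5 → 4/5 = 1
(b ∨ ((c ∨ b) ↔ b)) ∨ (a → a) = 3/5 ∨ 1 = 1
((((b → c) → (a ↔ a)) ↔ ¬¬b) → ((b ↔ c) ∨ ((a → c) → b))) → ((b ∨ ((c ∨ b) ↔ b)) ∨ (a → a)) = 1 → 1 = 1
b → c = 1/5 → 3/5 = 1
c ↔ (b → c) = 3/5 ↔ 1 = 3/5
b ∨ c = 1/5 ∨ 3/5 = 3/5
a → a = 4/5 → 4/5 = 1
(b ∨ c) ∨ (a → a) = 3/5 ∨ 1 = 1
(c ↔ (b → c)) ∨ ((b ∨ c) ∨ (a → a)) = 3/5 ∨ 1 = 1
(((((b → c) → (a ↔ a)) ↔ ¬¬b) → ((b ↔ c) ∨ ((a → c) → b))) → ((b ∨ ((c ∨ b) ↔ b)) ∨ (a → a))) ↔ ((c ↔ (b → c)) ∨ ((b ∨ c) ∨ (a → a))) = 1 ↔ 1 = 1

1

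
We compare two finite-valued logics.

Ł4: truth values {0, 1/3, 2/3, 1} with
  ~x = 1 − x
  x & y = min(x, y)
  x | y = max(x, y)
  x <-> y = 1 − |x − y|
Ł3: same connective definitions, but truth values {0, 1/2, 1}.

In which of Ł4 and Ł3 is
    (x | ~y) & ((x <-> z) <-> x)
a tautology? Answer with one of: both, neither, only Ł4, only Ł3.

neither

In Ł4: at x = 0, y = 0, z = 0 the value is 0 — not a tautology.
In Ł3: at x = 0, y = 0, z = 0 the value is 0 — not a tautology.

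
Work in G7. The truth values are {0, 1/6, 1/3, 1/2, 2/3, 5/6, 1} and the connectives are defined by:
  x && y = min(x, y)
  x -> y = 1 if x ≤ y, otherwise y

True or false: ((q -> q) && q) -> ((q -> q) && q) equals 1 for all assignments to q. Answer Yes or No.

Yes

q = 0 ↦ 1
q = 1/6 ↦ 1
q = 1/3 ↦ 1
q = 1/2 ↦ 1
q = 2/3 ↦ 1
q = 5/6 ↦ 1
q = 1 ↦ 1
Every assignment gives a value ≥ 1.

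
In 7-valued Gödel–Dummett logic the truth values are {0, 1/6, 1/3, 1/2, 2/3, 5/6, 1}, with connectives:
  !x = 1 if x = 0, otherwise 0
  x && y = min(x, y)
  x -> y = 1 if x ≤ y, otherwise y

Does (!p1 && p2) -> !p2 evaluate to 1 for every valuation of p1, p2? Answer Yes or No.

Counterexample: take p1 = 0, p2 = 1/6.
!p1 = !0 = 1
!p1 && p2 = 1 && 1/6 = 1/6
!p2 = !1/6 = 0
(!p1 && p2) -> !p2 = 1/6 -> 0 = 0
This gives 0 ≠ 1.

No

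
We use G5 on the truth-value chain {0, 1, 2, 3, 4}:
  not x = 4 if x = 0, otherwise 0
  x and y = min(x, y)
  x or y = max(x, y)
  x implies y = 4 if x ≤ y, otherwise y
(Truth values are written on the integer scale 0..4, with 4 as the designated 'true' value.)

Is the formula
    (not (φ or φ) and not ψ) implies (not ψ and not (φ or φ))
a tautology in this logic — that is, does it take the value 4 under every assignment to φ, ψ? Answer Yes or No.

At φ = 1, ψ = 4, for instance:
φ or φ = 1 or 1 = 1
not (φ or φ) = not 1 = 0
not ψ = not 4 = 0
not (φ or φ) and not ψ = 0 and 0 = 0
not ψ and not (φ or φ) = 0 and 0 = 0
(not (φ or φ) and not ψ) implies (not ψ and not (φ or φ)) = 0 implies 0 = 4
and checking the remaining 24 assignments likewise gives ≥ 4 in every case.

Yes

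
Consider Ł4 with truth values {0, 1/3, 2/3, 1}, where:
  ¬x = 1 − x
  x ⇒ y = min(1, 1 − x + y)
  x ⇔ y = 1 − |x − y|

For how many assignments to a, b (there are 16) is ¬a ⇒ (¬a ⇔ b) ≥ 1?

12

a = 0, b = 0 ↦ 0  <
a = 0, b = 1/3 ↦ 1/3  <
a = 0, b = 2/3 ↦ 2/3  <
a = 0, b = 1 ↦ 1  ≥
a = 1/3, b = 0 ↦ 2/3  <
a = 1/3, b = 1/3 ↦ 1  ≥
a = 1/3, b = 2/3 ↦ 1  ≥
a = 1/3, b = 1 ↦ 1  ≥
a = 2/3, b = 0 ↦ 1  ≥
a = 2/3, b = 1/3 ↦ 1  ≥
a = 2/3, b = 2/3 ↦ 1  ≥
a = 2/3, b = 1 ↦ 1  ≥
a = 1, b = 0 ↦ 1  ≥
a = 1, b = 1/3 ↦ 1  ≥
a = 1, b = 2/3 ↦ 1  ≥
a = 1, b = 1 ↦ 1  ≥
So 12 of the 16 assignments meet the threshold.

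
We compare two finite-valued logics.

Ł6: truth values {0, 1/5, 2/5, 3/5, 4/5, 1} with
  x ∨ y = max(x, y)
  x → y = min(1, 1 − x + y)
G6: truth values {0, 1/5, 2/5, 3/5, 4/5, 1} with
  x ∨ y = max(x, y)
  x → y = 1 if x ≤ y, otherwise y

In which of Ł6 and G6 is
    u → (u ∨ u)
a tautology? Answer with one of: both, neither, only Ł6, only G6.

In Ł6: every assignment gives 1 — tautology.
In G6: every assignment gives 1 — tautology.

both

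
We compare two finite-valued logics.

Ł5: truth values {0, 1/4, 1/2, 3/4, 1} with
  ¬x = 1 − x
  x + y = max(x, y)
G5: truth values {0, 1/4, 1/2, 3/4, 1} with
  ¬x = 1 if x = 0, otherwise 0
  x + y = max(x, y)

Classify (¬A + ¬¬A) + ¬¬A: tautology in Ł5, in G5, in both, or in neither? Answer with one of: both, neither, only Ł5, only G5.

only G5

In Ł5: at A = 1/4 the value is 3/4 — not a tautology.
In G5: every assignment gives 1 — tautology.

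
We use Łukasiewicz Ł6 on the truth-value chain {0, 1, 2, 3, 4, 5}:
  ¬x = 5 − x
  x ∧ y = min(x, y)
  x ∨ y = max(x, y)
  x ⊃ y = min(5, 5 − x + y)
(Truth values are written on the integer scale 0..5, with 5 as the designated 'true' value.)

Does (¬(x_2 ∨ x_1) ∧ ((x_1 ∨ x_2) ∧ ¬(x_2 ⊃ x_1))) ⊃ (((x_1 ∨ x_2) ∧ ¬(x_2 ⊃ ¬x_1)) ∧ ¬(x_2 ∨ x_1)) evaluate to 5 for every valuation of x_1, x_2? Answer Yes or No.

No

Counterexample: take x_1 = 0, x_2 = 1.
x_2 ∨ x_1 = 1 ∨ 0 = 1
¬(x_2 ∨ x_1) = ¬1 = 4
x_1 ∨ x_2 = 0 ∨ 1 = 1
x_2 ⊃ x_1 = 1 ⊃ 0 = 4
¬(x_2 ⊃ x_1) = ¬4 = 1
(x_1 ∨ x_2) ∧ ¬(x_2 ⊃ x_1) = 1 ∧ 1 = 1
¬(x_2 ∨ x_1) ∧ ((x_1 ∨ x_2) ∧ ¬(x_2 ⊃ x_1)) = 4 ∧ 1 = 1
x_1 ∨ x_2 = 0 ∨ 1 = 1
¬x_1 = ¬0 = 5
x_2 ⊃ ¬x_1 = 1 ⊃ 5 = 5
¬(x_2 ⊃ ¬x_1) = ¬5 = 0
(x_1 ∨ x_2) ∧ ¬(x_2 ⊃ ¬x_1) = 1 ∧ 0 = 0
x_2 ∨ x_1 = 1 ∨ 0 = 1
¬(x_2 ∨ x_1) = ¬1 = 4
((x_1 ∨ x_2) ∧ ¬(x_2 ⊃ ¬x_1)) ∧ ¬(x_2 ∨ x_1) = 0 ∧ 4 = 0
(¬(x_2 ∨ x_1) ∧ ((x_1 ∨ x_2) ∧ ¬(x_2 ⊃ x_1))) ⊃ (((x_1 ∨ x_2) ∧ ¬(x_2 ⊃ ¬x_1)) ∧ ¬(x_2 ∨ x_1)) = 1 ⊃ 0 = 4
This gives 4 ≠ 5.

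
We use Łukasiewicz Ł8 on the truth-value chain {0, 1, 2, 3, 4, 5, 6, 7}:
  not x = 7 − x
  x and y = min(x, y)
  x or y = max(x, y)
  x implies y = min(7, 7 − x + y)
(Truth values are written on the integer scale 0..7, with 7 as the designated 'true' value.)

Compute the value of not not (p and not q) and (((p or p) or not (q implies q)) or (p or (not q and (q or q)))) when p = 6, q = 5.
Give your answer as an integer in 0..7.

2

not q = not 5 = 2
p and not q = 6 and 2 = 2
not (p and not q) = not 2 = 5
not not (p and not q) = not 5 = 2
p or p = 6 or 6 = 6
q implies q = 5 implies 5 = 7
not (q implies q) = not 7 = 0
(p or p) or not (q implies q) = 6 or 0 = 6
not q = not 5 = 2
q or q = 5 or 5 = 5
not q and (q or q) = 2 and 5 = 2
p or (not q and (q or q)) = 6 or 2 = 6
((p or p) or not (q implies q)) or (p or (not q and (q or q))) = 6 or 6 = 6
not not (p and not q) and (((p or p) or not (q implies q)) or (p or (not q and (q or q)))) = 2 and 6 = 2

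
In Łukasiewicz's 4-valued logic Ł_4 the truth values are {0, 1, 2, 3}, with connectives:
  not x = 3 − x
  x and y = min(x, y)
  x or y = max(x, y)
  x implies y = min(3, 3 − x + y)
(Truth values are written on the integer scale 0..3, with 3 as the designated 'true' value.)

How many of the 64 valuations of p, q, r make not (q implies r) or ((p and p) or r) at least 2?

54

value 3: 31 assignments (counts)
value 2: 23 assignments (counts)
value 1: 9 assignments
value 0: 1 assignment
So 54 of the 64 assignments meet the threshold.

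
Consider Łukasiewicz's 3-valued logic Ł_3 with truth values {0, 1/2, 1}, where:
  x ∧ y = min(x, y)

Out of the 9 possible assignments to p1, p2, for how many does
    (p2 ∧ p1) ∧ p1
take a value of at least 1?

p1 = 0, p2 = 0 ↦ 0  <
p1 = 0, p2 = 1/2 ↦ 0  <
p1 = 0, p2 = 1 ↦ 0  <
p1 = 1/2, p2 = 0 ↦ 0  <
p1 = 1/2, p2 = 1/2 ↦ 1/2  <
p1 = 1/2, p2 = 1 ↦ 1/2  <
p1 = 1, p2 = 0 ↦ 0  <
p1 = 1, p2 = 1/2 ↦ 1/2  <
p1 = 1, p2 = 1 ↦ 1  ≥
So 1 of the 9 assignments meets the threshold.

1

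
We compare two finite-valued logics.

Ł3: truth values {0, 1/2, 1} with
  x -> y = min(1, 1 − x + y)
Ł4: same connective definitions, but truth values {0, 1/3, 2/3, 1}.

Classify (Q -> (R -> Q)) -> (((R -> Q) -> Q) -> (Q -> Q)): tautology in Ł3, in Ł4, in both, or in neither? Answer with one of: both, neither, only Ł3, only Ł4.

In Ł3: every assignment gives 1 — tautology.
In Ł4: every assignment gives 1 — tautology.

both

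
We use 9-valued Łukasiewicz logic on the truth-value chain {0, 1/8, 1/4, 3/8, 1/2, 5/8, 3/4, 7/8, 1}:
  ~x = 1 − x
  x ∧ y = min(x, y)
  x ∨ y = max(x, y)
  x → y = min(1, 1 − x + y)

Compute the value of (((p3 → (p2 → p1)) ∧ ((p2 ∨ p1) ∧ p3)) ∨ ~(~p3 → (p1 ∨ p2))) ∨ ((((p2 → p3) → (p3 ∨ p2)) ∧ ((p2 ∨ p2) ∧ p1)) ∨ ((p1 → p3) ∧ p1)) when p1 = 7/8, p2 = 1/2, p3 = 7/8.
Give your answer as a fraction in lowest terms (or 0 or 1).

p2 → p1 = 1/2 → 7/8 = 1
p3 → (p2 → p1) = 7/8 → 1 = 1
p2 ∨ p1 = 1/2 ∨ 7/8 = 7/8
(p2 ∨ p1) ∧ p3 = 7/8 ∧ 7/8 = 7/8
(p3 → (p2 → p1)) ∧ ((p2 ∨ p1) ∧ p3) = 1 ∧ 7/8 = 7/8
~p3 = ~7/8 = 1/8
p1 ∨ p2 = 7/8 ∨ 1/2 = 7/8
~p3 → (p1 ∨ p2) = 1/8 → 7/8 = 1
~(~p3 → (p1 ∨ p2)) = ~1 = 0
((p3 → (p2 → p1)) ∧ ((p2 ∨ p1) ∧ p3)) ∨ ~(~p3 → (p1 ∨ p2)) = 7/8 ∨ 0 = 7/8
p2 → p3 = 1/2 → 7/8 = 1
p3 ∨ p2 = 7/8 ∨ 1/2 = 7/8
(p2 → p3) → (p3 ∨ p2) = 1 → 7/8 = 7/8
p2 ∨ p2 = 1/2 ∨ 1/2 = 1/2
(p2 ∨ p2) ∧ p1 = 1/2 ∧ 7/8 = 1/2
((p2 → p3) → (p3 ∨ p2)) ∧ ((p2 ∨ p2) ∧ p1) = 7/8 ∧ 1/2 = 1/2
p1 → p3 = 7/8 → 7/8 = 1
(p1 → p3) ∧ p1 = 1 ∧ 7/8 = 7/8
(((p2 → p3) → (p3 ∨ p2)) ∧ ((p2 ∨ p2) ∧ p1)) ∨ ((p1 → p3) ∧ p1) = 1/2 ∨ 7/8 = 7/8
(((p3 → (p2 → p1)) ∧ ((p2 ∨ p1) ∧ p3)) ∨ ~(~p3 → (p1 ∨ p2))) ∨ ((((p2 → p3) → (p3 ∨ p2)) ∧ ((p2 ∨ p2) ∧ p1)) ∨ ((p1 → p3) ∧ p1)) = 7/8 ∨ 7/8 = 7/8

7/8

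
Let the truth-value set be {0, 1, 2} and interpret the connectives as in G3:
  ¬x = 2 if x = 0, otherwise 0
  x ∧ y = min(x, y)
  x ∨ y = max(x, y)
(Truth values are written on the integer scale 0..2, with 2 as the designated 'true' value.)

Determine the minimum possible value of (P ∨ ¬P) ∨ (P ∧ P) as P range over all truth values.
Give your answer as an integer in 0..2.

Take P = 1:
¬P = ¬1 = 0
P ∨ ¬P = 1 ∨ 0 = 1
P ∧ P = 1 ∧ 1 = 1
(P ∨ ¬P) ∨ (P ∧ P) = 1 ∨ 1 = 1
No assignment yields a value below 1, so this is the minimum.

1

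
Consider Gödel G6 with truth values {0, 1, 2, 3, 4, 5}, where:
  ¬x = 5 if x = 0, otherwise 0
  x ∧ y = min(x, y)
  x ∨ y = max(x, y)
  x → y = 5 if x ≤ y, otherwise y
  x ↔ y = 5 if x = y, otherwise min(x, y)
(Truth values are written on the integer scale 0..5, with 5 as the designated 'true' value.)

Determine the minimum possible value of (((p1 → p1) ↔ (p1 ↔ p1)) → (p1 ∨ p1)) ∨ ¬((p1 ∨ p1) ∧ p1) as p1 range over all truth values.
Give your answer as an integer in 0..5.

Take p1 = 1:
p1 → p1 = 1 → 1 = 5
p1 ↔ p1 = 1 ↔ 1 = 5
(p1 → p1) ↔ (p1 ↔ p1) = 5 ↔ 5 = 5
p1 ∨ p1 = 1 ∨ 1 = 1
((p1 → p1) ↔ (p1 ↔ p1)) → (p1 ∨ p1) = 5 → 1 = 1
p1 ∨ p1 = 1 ∨ 1 = 1
(p1 ∨ p1) ∧ p1 = 1 ∧ 1 = 1
¬((p1 ∨ p1) ∧ p1) = ¬1 = 0
(((p1 → p1) ↔ (p1 ↔ p1)) → (p1 ∨ p1)) ∨ ¬((p1 ∨ p1) ∧ p1) = 1 ∨ 0 = 1
No assignment yields a value below 1, so this is the minimum.

1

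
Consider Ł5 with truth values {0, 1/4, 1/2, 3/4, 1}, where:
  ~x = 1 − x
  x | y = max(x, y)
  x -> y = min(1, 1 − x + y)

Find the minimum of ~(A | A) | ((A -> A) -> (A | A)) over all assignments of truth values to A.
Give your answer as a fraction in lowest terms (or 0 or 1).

Take A = 1/2:
A | A = 1/2 | 1/2 = 1/2
~(A | A) = ~1/2 = 1/2
A -> A = 1/2 -> 1/2 = 1
A | A = 1/2 | 1/2 = 1/2
(A -> A) -> (A | A) = 1 -> 1/2 = 1/2
~(A | A) | ((A -> A) -> (A | A)) = 1/2 | 1/2 = 1/2
No assignment yields a value below 1/2, so this is the minimum.

1/2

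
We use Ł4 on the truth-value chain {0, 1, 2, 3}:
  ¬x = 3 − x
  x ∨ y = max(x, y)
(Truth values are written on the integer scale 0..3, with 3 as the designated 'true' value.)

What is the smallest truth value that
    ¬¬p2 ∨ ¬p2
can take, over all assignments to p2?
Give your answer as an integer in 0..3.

2

Take p2 = 1:
¬p2 = ¬1 = 2
¬¬p2 = ¬2 = 1
¬p2 = ¬1 = 2
¬¬p2 ∨ ¬p2 = 1 ∨ 2 = 2
No assignment yields a value below 2, so this is the minimum.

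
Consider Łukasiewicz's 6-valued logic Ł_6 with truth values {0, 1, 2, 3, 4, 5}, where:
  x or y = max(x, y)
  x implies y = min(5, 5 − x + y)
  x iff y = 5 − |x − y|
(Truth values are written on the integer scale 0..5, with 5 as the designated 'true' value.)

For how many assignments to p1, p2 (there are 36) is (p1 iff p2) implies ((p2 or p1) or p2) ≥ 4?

value 5: 23 assignments (counts)
value 4: 5 assignments (counts)
value 3: 3 assignments
value 2: 3 assignments
value 1: 1 assignment
value 0: 1 assignment
So 28 of the 36 assignments meet the threshold.

28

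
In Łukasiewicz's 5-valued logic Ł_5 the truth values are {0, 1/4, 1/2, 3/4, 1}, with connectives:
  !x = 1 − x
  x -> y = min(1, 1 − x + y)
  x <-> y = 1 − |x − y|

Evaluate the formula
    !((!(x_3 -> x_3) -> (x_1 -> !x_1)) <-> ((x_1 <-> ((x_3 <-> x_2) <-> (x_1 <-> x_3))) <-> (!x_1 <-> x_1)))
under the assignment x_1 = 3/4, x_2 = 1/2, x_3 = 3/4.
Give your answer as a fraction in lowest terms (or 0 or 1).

x_3 -> x_3 = 3/4 -> 3/4 = 1
!(x_3 -> x_3) = !1 = 0
!x_1 = !3/4 = 1/4
x_1 -> !x_1 = 3/4 -> 1/4 = 1/2
!(x_3 -> x_3) -> (x_1 -> !x_1) = 0 -> 1/2 = 1
x_3 <-> x_2 = 3/4 <-> 1/2 = 3/4
x_1 <-> x_3 = 3/4 <-> 3/4 = 1
(x_3 <-> x_2) <-> (x_1 <-> x_3) = 3/4 <-> 1 = 3/4
x_1 <-> ((x_3 <-> x_2) <-> (x_1 <-> x_3)) = 3/4 <-> 3/4 = 1
!x_1 = !3/4 = 1/4
!x_1 <-> x_1 = 1/4 <-> 3/4 = 1/2
(x_1 <-> ((x_3 <-> x_2) <-> (x_1 <-> x_3))) <-> (!x_1 <-> x_1) = 1 <-> 1/2 = 1/2
(!(x_3 -> x_3) -> (x_1 -> !x_1)) <-> ((x_1 <-> ((x_3 <-> x_2) <-> (x_1 <-> x_3))) <-> (!x_1 <-> x_1)) = 1 <-> 1/2 = 1/2
!((!(x_3 -> x_3) -> (x_1 -> !x_1)) <-> ((x_1 <-> ((x_3 <-> x_2) <-> (x_1 <-> x_3))) <-> (!x_1 <-> x_1))) = !1/2 = 1/2

1/2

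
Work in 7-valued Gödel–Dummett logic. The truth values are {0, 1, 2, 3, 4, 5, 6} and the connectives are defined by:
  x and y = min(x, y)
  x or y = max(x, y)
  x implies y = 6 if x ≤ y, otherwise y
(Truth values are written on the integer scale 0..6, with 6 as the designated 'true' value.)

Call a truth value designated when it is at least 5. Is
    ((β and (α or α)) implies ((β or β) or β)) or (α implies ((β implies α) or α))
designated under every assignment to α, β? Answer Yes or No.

Yes

At α = 1, β = 5, for instance:
α or α = 1 or 1 = 1
β and (α or α) = 5 and 1 = 1
β or β = 5 or 5 = 5
(β or β) or β = 5 or 5 = 5
(β and (α or α)) implies ((β or β) or β) = 1 implies 5 = 6
β implies α = 5 implies 1 = 1
(β implies α) or α = 1 or 1 = 1
α implies ((β implies α) or α) = 1 implies 1 = 6
((β and (α or α)) implies ((β or β) or β)) or (α implies ((β implies α) or α)) = 6 or 6 = 6
and checking the remaining 48 assignments likewise gives ≥ 5 in every case.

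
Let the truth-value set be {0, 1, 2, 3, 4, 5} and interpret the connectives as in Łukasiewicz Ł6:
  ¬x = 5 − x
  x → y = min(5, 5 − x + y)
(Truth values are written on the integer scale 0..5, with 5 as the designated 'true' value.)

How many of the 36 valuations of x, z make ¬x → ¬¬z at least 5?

21

value 5: 21 assignments (counts)
value 4: 5 assignments
value 3: 4 assignments
value 2: 3 assignments
value 1: 2 assignments
value 0: 1 assignment
So 21 of the 36 assignments meet the threshold.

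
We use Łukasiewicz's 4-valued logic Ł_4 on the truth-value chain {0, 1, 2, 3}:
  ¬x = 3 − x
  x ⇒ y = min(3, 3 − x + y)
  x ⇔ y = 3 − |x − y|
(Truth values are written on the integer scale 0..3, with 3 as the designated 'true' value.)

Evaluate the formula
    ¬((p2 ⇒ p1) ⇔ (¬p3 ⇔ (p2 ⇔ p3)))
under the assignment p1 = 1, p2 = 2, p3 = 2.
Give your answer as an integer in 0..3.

p2 ⇒ p1 = 2 ⇒ 1 = 2
¬p3 = ¬2 = 1
p2 ⇔ p3 = 2 ⇔ 2 = 3
¬p3 ⇔ (p2 ⇔ p3) = 1 ⇔ 3 = 1
(p2 ⇒ p1) ⇔ (¬p3 ⇔ (p2 ⇔ p3)) = 2 ⇔ 1 = 2
¬((p2 ⇒ p1) ⇔ (¬p3 ⇔ (p2 ⇔ p3))) = ¬2 = 1

1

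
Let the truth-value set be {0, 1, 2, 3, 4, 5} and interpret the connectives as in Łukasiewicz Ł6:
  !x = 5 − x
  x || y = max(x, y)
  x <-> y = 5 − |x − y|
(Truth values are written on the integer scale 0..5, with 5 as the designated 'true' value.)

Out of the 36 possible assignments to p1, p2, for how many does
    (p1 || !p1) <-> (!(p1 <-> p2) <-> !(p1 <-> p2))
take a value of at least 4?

value 5: 12 assignments (counts)
value 4: 12 assignments (counts)
value 3: 12 assignments
So 24 of the 36 assignments meet the threshold.

24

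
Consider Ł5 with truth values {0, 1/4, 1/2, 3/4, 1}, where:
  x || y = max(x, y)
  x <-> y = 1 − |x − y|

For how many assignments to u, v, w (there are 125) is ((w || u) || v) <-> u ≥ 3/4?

79

value 1: 55 assignments (counts)
value 3/4: 24 assignments (counts)
value 1/2: 21 assignments
value 1/4: 16 assignments
value 0: 9 assignments
So 79 of the 125 assignments meet the threshold.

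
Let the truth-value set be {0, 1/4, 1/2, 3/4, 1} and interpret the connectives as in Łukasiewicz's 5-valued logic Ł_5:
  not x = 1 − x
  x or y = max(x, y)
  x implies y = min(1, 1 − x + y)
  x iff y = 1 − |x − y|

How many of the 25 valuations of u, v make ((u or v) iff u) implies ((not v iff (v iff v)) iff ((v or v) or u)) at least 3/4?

value 1: 8 assignments (counts)
value 3/4: 7 assignments (counts)
value 1/2: 5 assignments
value 1/4: 3 assignments
value 0: 2 assignments
So 15 of the 25 assignments meet the threshold.

15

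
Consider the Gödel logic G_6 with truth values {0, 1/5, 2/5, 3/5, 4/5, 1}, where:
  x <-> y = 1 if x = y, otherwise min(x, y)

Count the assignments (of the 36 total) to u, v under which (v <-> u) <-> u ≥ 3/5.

value 1: 16 assignments (counts)
value 4/5: 2 assignments (counts)
value 3/5: 3 assignments (counts)
value 2/5: 4 assignments
value 1/5: 5 assignments
value 0: 6 assignments
So 21 of the 36 assignments meet the threshold.

21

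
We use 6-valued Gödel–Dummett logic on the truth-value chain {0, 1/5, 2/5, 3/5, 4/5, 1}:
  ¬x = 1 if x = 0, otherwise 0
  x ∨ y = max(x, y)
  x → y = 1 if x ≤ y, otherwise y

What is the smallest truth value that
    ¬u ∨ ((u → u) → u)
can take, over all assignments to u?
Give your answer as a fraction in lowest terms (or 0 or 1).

1/5

Take u = 1/5:
¬u = ¬1/5 = 0
u → u = 1/5 → 1/5 = 1
(u → u) → u = 1 → 1/5 = 1/5
¬u ∨ ((u → u) → u) = 0 ∨ 1/5 = 1/5
No assignment yields a value below 1/5, so this is the minimum.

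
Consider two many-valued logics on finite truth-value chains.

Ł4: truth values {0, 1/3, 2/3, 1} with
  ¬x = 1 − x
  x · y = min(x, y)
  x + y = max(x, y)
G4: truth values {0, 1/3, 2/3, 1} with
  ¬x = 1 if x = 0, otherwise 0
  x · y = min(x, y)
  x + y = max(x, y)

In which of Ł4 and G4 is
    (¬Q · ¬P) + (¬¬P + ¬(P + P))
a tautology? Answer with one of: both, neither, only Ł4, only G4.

In Ł4: at P = 1/3, Q = 0 the value is 2/3 — not a tautology.
In G4: every assignment gives 1 — tautology.

only G4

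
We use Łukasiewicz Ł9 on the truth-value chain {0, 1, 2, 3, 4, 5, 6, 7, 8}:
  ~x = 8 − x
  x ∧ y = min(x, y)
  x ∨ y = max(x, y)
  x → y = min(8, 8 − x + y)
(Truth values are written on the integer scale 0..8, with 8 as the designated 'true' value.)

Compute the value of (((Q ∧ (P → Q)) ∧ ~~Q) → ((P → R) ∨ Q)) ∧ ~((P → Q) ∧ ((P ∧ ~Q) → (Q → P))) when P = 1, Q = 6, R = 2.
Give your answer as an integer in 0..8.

P → Q = 1 → 6 = 8
Q ∧ (P → Q) = 6 ∧ 8 = 6
~Q = ~6 = 2
~~Q = ~2 = 6
(Q ∧ (P → Q)) ∧ ~~Q = 6 ∧ 6 = 6
P → R = 1 → 2 = 8
(P → R) ∨ Q = 8 ∨ 6 = 8
((Q ∧ (P → Q)) ∧ ~~Q) → ((P → R) ∨ Q) = 6 → 8 = 8
P → Q = 1 → 6 = 8
~Q = ~6 = 2
P ∧ ~Q = 1 ∧ 2 = 1
Q → P = 6 → 1 = 3
(P ∧ ~Q) → (Q → P) = 1 → 3 = 8
(P → Q) ∧ ((P ∧ ~Q) → (Q → P)) = 8 ∧ 8 = 8
~((P → Q) ∧ ((P ∧ ~Q) → (Q → P))) = ~8 = 0
(((Q ∧ (P → Q)) ∧ ~~Q) → ((P → R) ∨ Q)) ∧ ~((P → Q) ∧ ((P ∧ ~Q) → (Q → P))) = 8 ∧ 0 = 0

0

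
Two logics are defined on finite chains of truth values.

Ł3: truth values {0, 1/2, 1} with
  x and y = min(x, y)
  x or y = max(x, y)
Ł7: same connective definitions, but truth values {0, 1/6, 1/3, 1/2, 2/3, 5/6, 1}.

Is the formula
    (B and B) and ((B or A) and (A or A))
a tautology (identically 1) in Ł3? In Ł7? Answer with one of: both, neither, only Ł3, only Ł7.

neither

In Ł3: at A = 0, B = 0 the value is 0 — not a tautology.
In Ł7: at A = 0, B = 0 the value is 0 — not a tautology.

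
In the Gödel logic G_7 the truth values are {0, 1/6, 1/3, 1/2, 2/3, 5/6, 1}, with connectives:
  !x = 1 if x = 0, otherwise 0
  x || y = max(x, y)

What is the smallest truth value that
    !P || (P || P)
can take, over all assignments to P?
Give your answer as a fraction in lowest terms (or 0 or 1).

Take P = 1/6:
!P = !1/6 = 0
P || P = 1/6 || 1/6 = 1/6
!P || (P || P) = 0 || 1/6 = 1/6
No assignment yields a value below 1/6, so this is the minimum.

1/6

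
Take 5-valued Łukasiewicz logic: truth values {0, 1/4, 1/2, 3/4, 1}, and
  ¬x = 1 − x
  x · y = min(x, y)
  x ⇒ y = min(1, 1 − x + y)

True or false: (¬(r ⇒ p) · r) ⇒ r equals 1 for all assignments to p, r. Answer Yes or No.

At p = 1/4, r = 3/4, for instance:
r ⇒ p = 3/4 ⇒ 1/4 = 1/2
¬(r ⇒ p) = ¬1/2 = 1/2
¬(r ⇒ p) · r = 1/2 · 3/4 = 1/2
(¬(r ⇒ p) · r) ⇒ r = 1/2 ⇒ 3/4 = 1
and checking the remaining 24 assignments likewise gives ≥ 1 in every case.

Yes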